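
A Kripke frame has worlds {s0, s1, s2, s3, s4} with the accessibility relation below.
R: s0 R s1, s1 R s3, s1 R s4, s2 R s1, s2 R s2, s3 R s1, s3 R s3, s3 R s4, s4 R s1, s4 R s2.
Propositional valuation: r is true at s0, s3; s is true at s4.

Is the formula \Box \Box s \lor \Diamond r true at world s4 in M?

No

Recall that \Box ψ holds at a world iff ψ holds at every accessible world, and \Diamond ψ holds iff ψ holds at some accessible world.
At s4: \Box \Box s is false, \Diamond r is false, so \Box \Box s \lor \Diamond r is false.
  At s4: \Box \Box s requires \Box s at every successor {s1, s2}.
    \Box s fails at s1, so \Box \Box s is false at s4.
      At s1: \Box s requires s at every successor {s3, s4}.
        s fails at s3, so \Box s is false at s1.
  At s4: \Diamond r requires r at some successor in {s1, s2}.
    At s1: r is false.
    At s2: r is false.
  So \Diamond r is false at s4.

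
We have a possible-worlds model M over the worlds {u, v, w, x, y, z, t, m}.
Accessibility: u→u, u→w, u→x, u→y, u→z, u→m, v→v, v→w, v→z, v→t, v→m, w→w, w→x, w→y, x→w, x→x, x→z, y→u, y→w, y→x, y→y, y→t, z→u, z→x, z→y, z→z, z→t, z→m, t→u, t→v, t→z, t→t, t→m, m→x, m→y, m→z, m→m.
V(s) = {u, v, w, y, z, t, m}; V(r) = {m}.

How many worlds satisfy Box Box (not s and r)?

0

Let φ = Box Box (not s and r). Evaluate φ at each world:
  u (successors {u, w, x, y, z, m}): φ is false.
  v (successors {v, w, z, t, m}): φ is false.
  w (successors {w, x, y}): φ is false.
  x (successors {w, x, z}): φ is false.
  y (successors {u, w, x, y, t}): φ is false.
  z (successors {u, x, y, z, t, m}): φ is false.
  t (successors {u, v, z, t, m}): φ is false.
  m (successors {x, y, z, m}): φ is false.
For instance, at t:
  At t: Box Box (not s and r) requires Box (not s and r) at every successor {u, v, z, t, m}.
    Box (not s and r) fails at u, so Box Box (not s and r) is false at t.
      At u: Box (not s and r) requires not s and r at every successor {u, w, x, y, z, m}.
        not s and r fails at u, so Box (not s and r) is false at u.
Satisfying worlds: none.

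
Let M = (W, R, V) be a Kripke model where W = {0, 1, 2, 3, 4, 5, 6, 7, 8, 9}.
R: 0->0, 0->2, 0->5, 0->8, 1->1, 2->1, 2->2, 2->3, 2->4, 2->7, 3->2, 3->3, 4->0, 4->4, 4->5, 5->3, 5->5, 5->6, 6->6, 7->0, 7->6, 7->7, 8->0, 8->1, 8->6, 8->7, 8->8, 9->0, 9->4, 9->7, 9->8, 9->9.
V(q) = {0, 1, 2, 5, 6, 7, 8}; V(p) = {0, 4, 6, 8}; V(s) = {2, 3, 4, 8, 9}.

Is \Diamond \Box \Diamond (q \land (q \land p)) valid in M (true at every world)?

No

Let φ = \Diamond \Box \Diamond (q \land (q \land p)). Evaluate φ at each world:
  0 (successors {0, 2, 5, 8}): φ is false.
  1 (successors {1}): φ is false.
  2 (successors {1, 2, 3, 4, 7}): φ is true.
  3 (successors {2, 3}): φ is false.
  4 (successors {0, 4, 5}): φ is true.
  5 (successors {3, 5, 6}): φ is true.
  6 (successors {6}): φ is true.
  7 (successors {0, 6, 7}): φ is true.
  8 (successors {0, 1, 6, 7, 8}): φ is true.
  9 (successors {0, 4, 7, 8, 9}): φ is true.
Detail at 0 (counterexample):
  At 0: \Diamond \Box \Diamond (q \land (q \land p)) requires \Box \Diamond (q \land (q \land p)) at some successor in {0, 2, 5, 8}.
    At 0: \Box \Diamond (q \land (q \land p)) is false.
    At 2: \Box \Diamond (q \land (q \land p)) is false.
    At 5: \Box \Diamond (q \land (q \land p)) is false.
    At 8: \Box \Diamond (q \land (q \land p)) is false.
  So \Diamond \Box \Diamond (q \land (q \land p)) is false at 0.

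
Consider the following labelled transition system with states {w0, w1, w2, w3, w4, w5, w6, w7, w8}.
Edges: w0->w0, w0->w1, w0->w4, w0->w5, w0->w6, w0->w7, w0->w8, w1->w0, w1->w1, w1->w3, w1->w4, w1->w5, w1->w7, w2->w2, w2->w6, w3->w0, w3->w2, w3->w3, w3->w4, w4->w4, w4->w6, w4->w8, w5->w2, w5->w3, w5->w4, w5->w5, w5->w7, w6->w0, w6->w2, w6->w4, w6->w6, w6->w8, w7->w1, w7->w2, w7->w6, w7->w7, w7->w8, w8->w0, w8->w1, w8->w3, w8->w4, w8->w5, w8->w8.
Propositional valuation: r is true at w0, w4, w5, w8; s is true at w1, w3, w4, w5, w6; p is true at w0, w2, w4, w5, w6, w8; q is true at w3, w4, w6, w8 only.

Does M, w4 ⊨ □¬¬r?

At w4: □¬¬r requires ¬¬r at every successor {w4, w6, w8}.
  ¬¬r fails at w6, so □¬¬r is false at w4.

No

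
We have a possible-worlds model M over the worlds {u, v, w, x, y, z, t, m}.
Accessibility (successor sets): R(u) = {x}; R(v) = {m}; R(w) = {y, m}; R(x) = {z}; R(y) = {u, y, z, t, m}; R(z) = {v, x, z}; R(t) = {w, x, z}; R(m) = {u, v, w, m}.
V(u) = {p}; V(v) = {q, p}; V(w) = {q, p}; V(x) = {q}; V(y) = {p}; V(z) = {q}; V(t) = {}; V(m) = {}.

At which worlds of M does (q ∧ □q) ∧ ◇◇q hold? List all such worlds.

Let φ = (q ∧ □q) ∧ ◇◇q. Evaluate φ at each world:
  u (successors {x}): φ is false.
  v (successors {m}): φ is false.
  w (successors {y, m}): φ is false.
  x (successors {z}): φ is true.
  y (successors {u, y, z, t, m}): φ is false.
  z (successors {v, x, z}): φ is true.
  t (successors {w, x, z}): φ is false.
  m (successors {u, v, w, m}): φ is false.
For instance, at x:
  At x: q ∧ □q is true, ◇◇q is true, so (q ∧ □q) ∧ ◇◇q is true.
    At x: q is true, □q is true, so q ∧ □q is true.
      At x: □q requires q at every successor {z}.
        At z: q is true.
      So □q is true at x.
    At x: ◇◇q requires ◇q at some successor in {z}.
      ◇q holds at z, so ◇◇q is true at x.
Satisfying worlds: {x, z}

x, z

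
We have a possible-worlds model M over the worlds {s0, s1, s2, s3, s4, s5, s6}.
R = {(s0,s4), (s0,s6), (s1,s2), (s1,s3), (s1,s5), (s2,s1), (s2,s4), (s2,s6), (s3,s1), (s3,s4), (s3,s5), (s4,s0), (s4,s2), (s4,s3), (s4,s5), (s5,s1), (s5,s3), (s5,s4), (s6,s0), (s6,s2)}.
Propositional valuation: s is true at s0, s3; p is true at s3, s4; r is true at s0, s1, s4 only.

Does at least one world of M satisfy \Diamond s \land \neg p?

Let φ = \Diamond s \land \neg p. Evaluate φ at each world:
  s0 (successors {s4, s6}): φ is false.
  s1 (successors {s2, s3, s5}): φ is true.
  s2 (successors {s1, s4, s6}): φ is false.
  s3 (successors {s1, s4, s5}): φ is false.
  s4 (successors {s0, s2, s3, s5}): φ is false.
  s5 (successors {s1, s3, s4}): φ is true.
  s6 (successors {s0, s2}): φ is true.
Detail at s1 (witness):
  At s1: \Diamond s is true, \neg p is true, so \Diamond s \land \neg p is true.
    At s1: \Diamond s requires s at some successor in {s2, s3, s5}.
      s holds at s3, so \Diamond s is true at s1.

Yes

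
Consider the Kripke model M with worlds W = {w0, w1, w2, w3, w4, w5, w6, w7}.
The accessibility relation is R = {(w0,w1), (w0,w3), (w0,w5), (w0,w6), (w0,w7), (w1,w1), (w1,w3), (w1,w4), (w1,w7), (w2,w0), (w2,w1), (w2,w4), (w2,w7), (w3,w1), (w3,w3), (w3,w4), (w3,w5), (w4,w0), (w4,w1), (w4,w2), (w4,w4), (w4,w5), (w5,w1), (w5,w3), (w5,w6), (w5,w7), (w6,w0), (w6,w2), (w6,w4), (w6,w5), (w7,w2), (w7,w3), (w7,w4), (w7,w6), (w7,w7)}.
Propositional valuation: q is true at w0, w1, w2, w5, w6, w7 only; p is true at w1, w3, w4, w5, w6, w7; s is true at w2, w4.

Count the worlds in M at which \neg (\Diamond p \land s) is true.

Let φ = \neg (\Diamond p \land s). Evaluate φ at each world:
  w0 (successors {w1, w3, w5, w6, w7}): φ is true.
  w1 (successors {w1, w3, w4, w7}): φ is true.
  w2 (successors {w0, w1, w4, w7}): φ is false.
  w3 (successors {w1, w3, w4, w5}): φ is true.
  w4 (successors {w0, w1, w2, w4, w5}): φ is false.
  w5 (successors {w1, w3, w6, w7}): φ is true.
  w6 (successors {w0, w2, w4, w5}): φ is true.
  w7 (successors {w2, w3, w4, w6, w7}): φ is true.
For instance, at w2:
  At w2: \Diamond p \land s is true, so \neg (\Diamond p \land s) is false.
    At w2: \Diamond p is true, s is true, so \Diamond p \land s is true.
      At w2: \Diamond p requires p at some successor in {w0, w1, w4, w7}.
        p holds at w1, so \Diamond p is true at w2.
Satisfying worlds: {w0, w1, w3, w5, w6, w7}

6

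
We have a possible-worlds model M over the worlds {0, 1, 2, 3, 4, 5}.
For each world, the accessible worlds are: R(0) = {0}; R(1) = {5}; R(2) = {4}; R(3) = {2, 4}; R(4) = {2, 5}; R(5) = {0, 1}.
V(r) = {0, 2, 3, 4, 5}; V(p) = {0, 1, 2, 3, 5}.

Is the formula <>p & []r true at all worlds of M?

Let φ = <>p & []r. Evaluate φ at each world:
  0 (successors {0}): φ is true.
  1 (successors {5}): φ is true.
  2 (successors {4}): φ is false.
  3 (successors {2, 4}): φ is true.
  4 (successors {2, 5}): φ is true.
  5 (successors {0, 1}): φ is false.
Detail at 2 (counterexample):
  At 2: <>p is false, []r is true, so <>p & []r is false.
    At 2: <>p requires p at some successor in {4}.
      At 4: p is false.
    So <>p is false at 2.
    At 2: []r requires r at every successor {4}.
      At 4: r is true.
    So []r is true at 2.

No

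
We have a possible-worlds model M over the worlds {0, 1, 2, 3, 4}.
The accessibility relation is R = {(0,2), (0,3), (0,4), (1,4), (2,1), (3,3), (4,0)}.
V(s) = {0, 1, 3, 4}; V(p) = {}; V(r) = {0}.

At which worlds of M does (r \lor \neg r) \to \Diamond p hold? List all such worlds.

none

Let φ = (r \lor \neg r) \to \Diamond p. Evaluate φ at each world:
  0 (successors {2, 3, 4}): φ is false.
  1 (successors {4}): φ is false.
  2 (successors {1}): φ is false.
  3 (successors {3}): φ is false.
  4 (successors {0}): φ is false.
For instance, at 4:
  At 4: r \lor \neg r is true, \Diamond p is false, so (r \lor \neg r) \to \Diamond p is false.
    At 4: \Diamond p requires p at some successor in {0}.
      At 0: p is false.
    So \Diamond p is false at 4.
Satisfying worlds: none.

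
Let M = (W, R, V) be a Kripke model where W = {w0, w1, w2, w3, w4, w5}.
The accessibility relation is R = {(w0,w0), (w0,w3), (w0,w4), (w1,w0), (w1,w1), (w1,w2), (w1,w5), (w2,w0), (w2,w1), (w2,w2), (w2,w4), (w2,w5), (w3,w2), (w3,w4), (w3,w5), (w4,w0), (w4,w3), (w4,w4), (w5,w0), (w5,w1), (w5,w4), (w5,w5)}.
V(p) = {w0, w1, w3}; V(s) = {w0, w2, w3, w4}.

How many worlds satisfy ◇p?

5

Let φ = ◇p. Evaluate φ at each world:
  w0 (successors {w0, w3, w4}): φ is true.
  w1 (successors {w0, w1, w2, w5}): φ is true.
  w2 (successors {w0, w1, w2, w4, w5}): φ is true.
  w3 (successors {w2, w4, w5}): φ is false.
  w4 (successors {w0, w3, w4}): φ is true.
  w5 (successors {w0, w1, w4, w5}): φ is true.
For instance, at w2:
  At w2: ◇p requires p at some successor in {w0, w1, w2, w4, w5}.
    p holds at w0, so ◇p is true at w2.
Satisfying worlds: {w0, w1, w2, w4, w5}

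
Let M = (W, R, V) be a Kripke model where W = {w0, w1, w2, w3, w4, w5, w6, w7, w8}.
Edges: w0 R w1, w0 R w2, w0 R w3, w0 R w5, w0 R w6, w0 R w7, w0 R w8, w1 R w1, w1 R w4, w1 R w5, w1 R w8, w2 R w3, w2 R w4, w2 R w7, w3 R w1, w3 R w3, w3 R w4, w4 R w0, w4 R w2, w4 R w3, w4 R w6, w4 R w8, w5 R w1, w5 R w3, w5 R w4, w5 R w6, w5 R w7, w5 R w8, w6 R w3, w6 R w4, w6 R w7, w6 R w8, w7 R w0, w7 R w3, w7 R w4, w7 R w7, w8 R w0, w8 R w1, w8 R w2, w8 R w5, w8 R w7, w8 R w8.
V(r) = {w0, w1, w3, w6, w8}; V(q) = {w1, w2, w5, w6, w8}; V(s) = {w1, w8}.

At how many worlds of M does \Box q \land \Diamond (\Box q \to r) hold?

0

Let φ = \Box q \land \Diamond (\Box q \to r). Evaluate φ at each world:
  w0 (successors {w1, w2, w3, w5, w6, w7, w8}): φ is false.
  w1 (successors {w1, w4, w5, w8}): φ is false.
  w2 (successors {w3, w4, w7}): φ is false.
  w3 (successors {w1, w3, w4}): φ is false.
  w4 (successors {w0, w2, w3, w6, w8}): φ is false.
  w5 (successors {w1, w3, w4, w6, w7, w8}): φ is false.
  w6 (successors {w3, w4, w7, w8}): φ is false.
  w7 (successors {w0, w3, w4, w7}): φ is false.
  w8 (successors {w0, w1, w2, w5, w7, w8}): φ is false.
For instance, at w0:
  At w0: \Box q is false, \Diamond (\Box q \to r) is true, so \Box q \land \Diamond (\Box q \to r) is false.
    At w0: \Box q requires q at every successor {w1, w2, w3, w5, w6, w7, w8}.
      q fails at w3, so \Box q is false at w0.
    At w0: \Diamond (\Box q \to r) requires \Box q \to r at some successor in {w1, w2, w3, w5, w6, w7, w8}.
      \Box q \to r holds at w1, so \Diamond (\Box q \to r) is true at w0.
Satisfying worlds: none.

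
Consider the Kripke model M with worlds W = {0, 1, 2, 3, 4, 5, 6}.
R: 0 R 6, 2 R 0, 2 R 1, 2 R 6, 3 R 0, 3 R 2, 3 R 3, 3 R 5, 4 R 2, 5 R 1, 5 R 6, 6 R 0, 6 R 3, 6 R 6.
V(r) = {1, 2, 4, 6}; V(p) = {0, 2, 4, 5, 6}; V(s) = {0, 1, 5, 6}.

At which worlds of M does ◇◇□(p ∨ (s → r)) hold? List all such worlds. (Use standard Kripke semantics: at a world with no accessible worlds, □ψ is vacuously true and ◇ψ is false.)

Let φ = ◇◇□(p ∨ (s → r)). Evaluate φ at each world:
  0 (successors {6}): φ is true.
  1 (successors ∅): φ is false.
  2 (successors {0, 1, 6}): φ is true.
  3 (successors {0, 2, 3, 5}): φ is true.
  4 (successors {2}): φ is true.
  5 (successors {1, 6}): φ is true.
  6 (successors {0, 3, 6}): φ is true.
For instance, at 2:
  At 2: ◇◇□(p ∨ (s → r)) requires ◇□(p ∨ (s → r)) at some successor in {0, 1, 6}.
    ◇□(p ∨ (s → r)) holds at 0, so ◇◇□(p ∨ (s → r)) is true at 2.
      At 0: ◇□(p ∨ (s → r)) requires □(p ∨ (s → r)) at some successor in {6}.
        □(p ∨ (s → r)) holds at 6, so ◇□(p ∨ (s → r)) is true at 0.
Satisfying worlds: {0, 2, 3, 4, 5, 6}

0, 2, 3, 4, 5, 6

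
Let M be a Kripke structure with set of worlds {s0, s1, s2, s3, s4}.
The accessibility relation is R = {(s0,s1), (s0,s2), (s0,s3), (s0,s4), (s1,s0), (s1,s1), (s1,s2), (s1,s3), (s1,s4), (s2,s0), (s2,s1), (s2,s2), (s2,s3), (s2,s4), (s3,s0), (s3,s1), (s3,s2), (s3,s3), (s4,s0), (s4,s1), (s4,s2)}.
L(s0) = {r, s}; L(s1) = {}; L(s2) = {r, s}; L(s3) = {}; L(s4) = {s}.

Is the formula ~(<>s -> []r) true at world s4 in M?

Yes

Recall that []ψ holds at a world iff ψ holds at every accessible world, and <>ψ holds iff ψ holds at some accessible world.
At s4: <>s -> []r is false, so ~(<>s -> []r) is true.
  At s4: <>s is true, []r is false, so <>s -> []r is false.
    At s4: <>s requires s at some successor in {s0, s1, s2}.
      s holds at s0, so <>s is true at s4.
    At s4: []r requires r at every successor {s0, s1, s2}.
      r fails at s1, so []r is false at s4.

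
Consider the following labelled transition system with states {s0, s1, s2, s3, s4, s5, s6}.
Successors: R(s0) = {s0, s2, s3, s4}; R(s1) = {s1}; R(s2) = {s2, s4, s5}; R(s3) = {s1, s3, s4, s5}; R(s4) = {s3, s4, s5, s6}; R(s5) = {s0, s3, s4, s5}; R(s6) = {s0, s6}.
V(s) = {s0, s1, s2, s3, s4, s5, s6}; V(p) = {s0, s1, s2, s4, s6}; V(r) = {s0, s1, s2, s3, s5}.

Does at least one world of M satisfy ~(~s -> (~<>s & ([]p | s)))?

Let φ = ~(~s -> (~<>s & ([]p | s))). Evaluate φ at each world:
  s0 (successors {s0, s2, s3, s4}): φ is false.
  s1 (successors {s1}): φ is false.
  s2 (successors {s2, s4, s5}): φ is false.
  s3 (successors {s1, s3, s4, s5}): φ is false.
  s4 (successors {s3, s4, s5, s6}): φ is false.
  s5 (successors {s0, s3, s4, s5}): φ is false.
  s6 (successors {s0, s6}): φ is false.
For instance, at s0:
  At s0: ~s -> (~<>s & ([]p | s)) is true, so ~(~s -> (~<>s & ([]p | s))) is false.
    At s0: ~s is false, ~<>s & ([]p | s) is false, so ~s -> (~<>s & ([]p | s)) is true.
      At s0: ~<>s is false, []p | s is true, so ~<>s & ([]p | s) is false.

No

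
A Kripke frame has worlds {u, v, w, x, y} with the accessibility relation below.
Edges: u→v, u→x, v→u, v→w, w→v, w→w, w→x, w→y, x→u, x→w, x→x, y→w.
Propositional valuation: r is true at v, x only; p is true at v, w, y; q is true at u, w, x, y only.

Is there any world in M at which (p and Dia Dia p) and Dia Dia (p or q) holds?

Yes

Let φ = (p and Dia Dia p) and Dia Dia (p or q). Evaluate φ at each world:
  u (successors {v, x}): φ is false.
  v (successors {u, w}): φ is true.
  w (successors {v, w, x, y}): φ is true.
  x (successors {u, w, x}): φ is false.
  y (successors {w}): φ is true.
Detail at v (witness):
  At v: p and Dia Dia p is true, Dia Dia (p or q) is true, so (p and Dia Dia p) and Dia Dia (p or q) is true.
    At v: p is true, Dia Dia p is true, so p and Dia Dia p is true.
      At v: Dia Dia p requires Dia p at some successor in {u, w}.
        Dia p holds at u, so Dia Dia p is true at v.
    At v: Dia Dia (p or q) requires Dia (p or q) at some successor in {u, w}.
      Dia (p or q) holds at u, so Dia Dia (p or q) is true at v.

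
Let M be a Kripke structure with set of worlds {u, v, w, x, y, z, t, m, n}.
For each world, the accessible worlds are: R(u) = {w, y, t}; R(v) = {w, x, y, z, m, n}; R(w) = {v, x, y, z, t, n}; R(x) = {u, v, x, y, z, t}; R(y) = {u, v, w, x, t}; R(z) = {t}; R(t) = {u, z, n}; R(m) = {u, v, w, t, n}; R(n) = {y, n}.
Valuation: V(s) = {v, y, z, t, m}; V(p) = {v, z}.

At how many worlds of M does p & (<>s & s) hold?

2

Let φ = p & (<>s & s). Evaluate φ at each world:
  u (successors {w, y, t}): φ is false.
  v (successors {w, x, y, z, m, n}): φ is true.
  w (successors {v, x, y, z, t, n}): φ is false.
  x (successors {u, v, x, y, z, t}): φ is false.
  y (successors {u, v, w, x, t}): φ is false.
  z (successors {t}): φ is true.
  t (successors {u, z, n}): φ is false.
  m (successors {u, v, w, t, n}): φ is false.
  n (successors {y, n}): φ is false.
For instance, at w:
  At w: p is false, <>s & s is false, so p & (<>s & s) is false.
    At w: <>s is true, s is false, so <>s & s is false.
      At w: <>s requires s at some successor in {v, x, y, z, t, n}.
        s holds at v, so <>s is true at w.
Satisfying worlds: {v, z}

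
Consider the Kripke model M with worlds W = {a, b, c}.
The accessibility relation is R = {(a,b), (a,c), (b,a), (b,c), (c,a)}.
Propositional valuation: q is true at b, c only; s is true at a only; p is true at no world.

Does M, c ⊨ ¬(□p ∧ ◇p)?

Yes

At c: □p ∧ ◇p is false, so ¬(□p ∧ ◇p) is true.
  At c: □p is false, ◇p is false, so □p ∧ ◇p is false.
    At c: □p requires p at every successor {a}.
      p fails at a, so □p is false at c.
    At c: ◇p requires p at some successor in {a}.
      At a: p is false.
    So ◇p is false at c.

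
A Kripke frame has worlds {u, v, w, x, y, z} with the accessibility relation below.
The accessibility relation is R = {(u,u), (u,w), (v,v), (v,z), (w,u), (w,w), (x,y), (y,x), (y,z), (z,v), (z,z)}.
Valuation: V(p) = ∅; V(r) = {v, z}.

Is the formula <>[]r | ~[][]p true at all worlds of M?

Yes

Let φ = <>[]r | ~[][]p. Evaluate φ at each world:
  u (successors {u, w}): φ is true.
  v (successors {v, z}): φ is true.
  w (successors {u, w}): φ is true.
  x (successors {y}): φ is true.
  y (successors {x, z}): φ is true.
  z (successors {v, z}): φ is true.
For instance, at z:
  At z: <>[]r is true, ~[][]p is true, so <>[]r | ~[][]p is true.
    At z: <>[]r requires []r at some successor in {v, z}.
      []r holds at v, so <>[]r is true at z.
    At z: [][]p is false, so ~[][]p is true.
      At z: [][]p requires []p at every successor {v, z}.
        []p fails at v, so [][]p is false at z.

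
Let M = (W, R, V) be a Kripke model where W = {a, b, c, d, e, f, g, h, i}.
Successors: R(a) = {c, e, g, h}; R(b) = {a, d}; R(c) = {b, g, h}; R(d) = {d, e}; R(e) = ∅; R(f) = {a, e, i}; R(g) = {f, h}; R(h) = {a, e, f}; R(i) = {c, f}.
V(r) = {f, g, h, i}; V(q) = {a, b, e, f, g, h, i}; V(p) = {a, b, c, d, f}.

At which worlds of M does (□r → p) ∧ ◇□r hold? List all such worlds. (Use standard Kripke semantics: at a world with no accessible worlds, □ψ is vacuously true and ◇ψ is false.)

Let φ = (□r → p) ∧ ◇□r. Evaluate φ at each world:
  a (successors {c, e, g, h}): φ is true.
  b (successors {a, d}): φ is false.
  c (successors {b, g, h}): φ is true.
  d (successors {d, e}): φ is true.
  e (successors ∅): φ is false.
  f (successors {a, e, i}): φ is true.
  g (successors {f, h}): φ is false.
  h (successors {a, e, f}): φ is true.
  i (successors {c, f}): φ is false.
For instance, at c:
  At c: □r → p is true, ◇□r is true, so (□r → p) ∧ ◇□r is true.
    At c: □r is false, p is true, so □r → p is true.
      At c: □r requires r at every successor {b, g, h}.
        r fails at b, so □r is false at c.
    At c: ◇□r requires □r at some successor in {b, g, h}.
      □r holds at g, so ◇□r is true at c.
Satisfying worlds: {a, c, d, f, h}

a, c, d, f, h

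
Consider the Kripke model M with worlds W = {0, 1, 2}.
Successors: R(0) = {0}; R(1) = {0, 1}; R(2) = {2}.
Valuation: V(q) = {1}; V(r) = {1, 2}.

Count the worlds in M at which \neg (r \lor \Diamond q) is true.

Recall that \Diamond ψ holds at a world iff ψ holds at some accessible world.
Let φ = \neg (r \lor \Diamond q). Evaluate φ at each world:
  0 (successors {0}): φ is true.
  1 (successors {0, 1}): φ is false.
  2 (successors {2}): φ is false.
For instance, at 2:
  At 2: r \lor \Diamond q is true, so \neg (r \lor \Diamond q) is false.
    At 2: r is true, \Diamond q is false, so r \lor \Diamond q is true.
      At 2: \Diamond q requires q at some successor in {2}.
        At 2: q is false.
      So \Diamond q is false at 2.
Satisfying worlds: {0}

1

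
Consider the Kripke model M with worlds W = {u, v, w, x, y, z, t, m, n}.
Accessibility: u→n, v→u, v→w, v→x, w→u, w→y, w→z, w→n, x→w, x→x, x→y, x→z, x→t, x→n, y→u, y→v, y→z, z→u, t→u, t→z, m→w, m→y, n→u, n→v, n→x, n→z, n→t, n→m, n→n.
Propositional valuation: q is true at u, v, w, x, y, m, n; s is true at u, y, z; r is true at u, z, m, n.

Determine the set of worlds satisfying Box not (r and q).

m

Recall that Box ψ holds at a world iff ψ holds at every accessible world, and Dia ψ holds iff ψ holds at some accessible world.
Let φ = Box not (r and q). Evaluate φ at each world:
  u (successors {n}): φ is false.
  v (successors {u, w, x}): φ is false.
  w (successors {u, y, z, n}): φ is false.
  x (successors {w, x, y, z, t, n}): φ is false.
  y (successors {u, v, z}): φ is false.
  z (successors {u}): φ is false.
  t (successors {u, z}): φ is false.
  m (successors {w, y}): φ is true.
  n (successors {u, v, x, z, t, m, n}): φ is false.
For instance, at t:
  At t: Box not (r and q) requires not (r and q) at every successor {u, z}.
    not (r and q) fails at u, so Box not (r and q) is false at t.
Satisfying worlds: {m}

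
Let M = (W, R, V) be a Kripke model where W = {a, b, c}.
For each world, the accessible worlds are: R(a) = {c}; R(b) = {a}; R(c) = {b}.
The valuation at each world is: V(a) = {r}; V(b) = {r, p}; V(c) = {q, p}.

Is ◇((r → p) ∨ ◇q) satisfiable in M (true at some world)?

Yes

Let φ = ◇((r → p) ∨ ◇q). Evaluate φ at each world:
  a (successors {c}): φ is true.
  b (successors {a}): φ is true.
  c (successors {b}): φ is true.
Detail at a (witness):
  At a: ◇((r → p) ∨ ◇q) requires (r → p) ∨ ◇q at some successor in {c}.
    (r → p) ∨ ◇q holds at c, so ◇((r → p) ∨ ◇q) is true at a.
      At c: r → p is true, ◇q is false, so (r → p) ∨ ◇q is true.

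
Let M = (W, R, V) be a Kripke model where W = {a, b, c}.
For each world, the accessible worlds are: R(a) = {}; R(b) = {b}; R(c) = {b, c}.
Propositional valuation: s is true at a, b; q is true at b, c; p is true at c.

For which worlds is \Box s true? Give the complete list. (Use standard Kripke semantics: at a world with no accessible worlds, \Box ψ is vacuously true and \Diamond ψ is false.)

Recall that \Box ψ holds at a world iff ψ holds at every accessible world, and \Diamond ψ holds iff ψ holds at some accessible world.
Let φ = \Box s. Evaluate φ at each world:
  a (successors ∅): φ is true.
  b (successors {b}): φ is true.
  c (successors {b, c}): φ is false.
For instance, at c:
  At c: \Box s requires s at every successor {b, c}.
    s fails at c, so \Box s is false at c.
Satisfying worlds: {a, b}

a, b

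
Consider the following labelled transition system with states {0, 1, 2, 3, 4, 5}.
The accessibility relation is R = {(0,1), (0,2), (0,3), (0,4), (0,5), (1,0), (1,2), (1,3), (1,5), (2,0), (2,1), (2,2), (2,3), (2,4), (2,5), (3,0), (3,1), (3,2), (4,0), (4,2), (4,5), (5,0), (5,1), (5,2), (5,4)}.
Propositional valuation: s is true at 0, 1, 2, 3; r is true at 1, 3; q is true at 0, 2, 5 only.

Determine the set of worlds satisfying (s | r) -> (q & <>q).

0, 2, 4, 5

Let φ = (s | r) -> (q & <>q). Evaluate φ at each world:
  0 (successors {1, 2, 3, 4, 5}): φ is true.
  1 (successors {0, 2, 3, 5}): φ is false.
  2 (successors {0, 1, 2, 3, 4, 5}): φ is true.
  3 (successors {0, 1, 2}): φ is false.
  4 (successors {0, 2, 5}): φ is true.
  5 (successors {0, 1, 2, 4}): φ is true.
For instance, at 1:
  At 1: s | r is true, q & <>q is false, so (s | r) -> (q & <>q) is false.
    At 1: q is false, <>q is true, so q & <>q is false.
      At 1: <>q requires q at some successor in {0, 2, 3, 5}.
        q holds at 0, so <>q is true at 1.
Satisfying worlds: {0, 2, 4, 5}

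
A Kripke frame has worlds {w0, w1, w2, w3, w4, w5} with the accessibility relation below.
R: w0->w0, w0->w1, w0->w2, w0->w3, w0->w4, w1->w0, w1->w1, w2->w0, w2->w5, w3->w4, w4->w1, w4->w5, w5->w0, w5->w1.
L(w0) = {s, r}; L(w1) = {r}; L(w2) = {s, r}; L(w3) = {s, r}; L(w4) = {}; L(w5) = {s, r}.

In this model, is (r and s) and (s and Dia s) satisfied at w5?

Yes

At w5: r and s is true, s and Dia s is true, so (r and s) and (s and Dia s) is true.
  At w5: s is true, Dia s is true, so s and Dia s is true.
    At w5: Dia s requires s at some successor in {w0, w1}.
      s holds at w0, so Dia s is true at w5.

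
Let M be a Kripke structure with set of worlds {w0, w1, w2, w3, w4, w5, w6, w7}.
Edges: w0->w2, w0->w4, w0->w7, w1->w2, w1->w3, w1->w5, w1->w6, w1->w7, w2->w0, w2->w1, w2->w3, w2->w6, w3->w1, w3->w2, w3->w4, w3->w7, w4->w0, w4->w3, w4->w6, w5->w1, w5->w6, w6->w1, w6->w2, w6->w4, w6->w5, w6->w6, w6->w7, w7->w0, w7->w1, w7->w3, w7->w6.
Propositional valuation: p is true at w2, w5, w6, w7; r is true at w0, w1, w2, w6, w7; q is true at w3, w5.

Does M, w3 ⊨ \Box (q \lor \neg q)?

Yes

At w3: \Box (q \lor \neg q) requires q \lor \neg q at every successor {w1, w2, w4, w7}.
  At w1: q \lor \neg q is true.
  At w2: q \lor \neg q is true.
  At w4: q \lor \neg q is true.
  At w7: q \lor \neg q is true.
So \Box (q \lor \neg q) is true at w3.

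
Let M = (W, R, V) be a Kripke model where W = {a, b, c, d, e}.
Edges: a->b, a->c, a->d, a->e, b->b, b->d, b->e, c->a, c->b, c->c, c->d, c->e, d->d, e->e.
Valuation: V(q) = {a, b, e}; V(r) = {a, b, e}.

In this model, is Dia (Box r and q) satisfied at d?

No

Recall that Box ψ holds at a world iff ψ holds at every accessible world, and Dia ψ holds iff ψ holds at some accessible world.
At d: Dia (Box r and q) requires Box r and q at some successor in {d}.
  At d: Box r and q is false.
So Dia (Box r and q) is false at d.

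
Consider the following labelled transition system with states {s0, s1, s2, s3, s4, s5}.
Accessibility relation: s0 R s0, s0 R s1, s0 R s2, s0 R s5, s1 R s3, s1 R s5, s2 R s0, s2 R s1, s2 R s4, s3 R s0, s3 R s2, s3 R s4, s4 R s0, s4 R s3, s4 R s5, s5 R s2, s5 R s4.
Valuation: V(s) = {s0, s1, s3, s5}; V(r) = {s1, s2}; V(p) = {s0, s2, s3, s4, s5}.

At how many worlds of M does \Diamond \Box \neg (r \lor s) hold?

Let φ = \Diamond \Box \neg (r \lor s). Evaluate φ at each world:
  s0 (successors {s0, s1, s2, s5}): φ is false.
  s1 (successors {s3, s5}): φ is false.
  s2 (successors {s0, s1, s4}): φ is false.
  s3 (successors {s0, s2, s4}): φ is false.
  s4 (successors {s0, s3, s5}): φ is false.
  s5 (successors {s2, s4}): φ is false.
For instance, at s1:
  At s1: \Diamond \Box \neg (r \lor s) requires \Box \neg (r \lor s) at some successor in {s3, s5}.
    At s3: \Box \neg (r \lor s) is false.
    At s5: \Box \neg (r \lor s) is false.
  So \Diamond \Box \neg (r \lor s) is false at s1.
Satisfying worlds: none.

0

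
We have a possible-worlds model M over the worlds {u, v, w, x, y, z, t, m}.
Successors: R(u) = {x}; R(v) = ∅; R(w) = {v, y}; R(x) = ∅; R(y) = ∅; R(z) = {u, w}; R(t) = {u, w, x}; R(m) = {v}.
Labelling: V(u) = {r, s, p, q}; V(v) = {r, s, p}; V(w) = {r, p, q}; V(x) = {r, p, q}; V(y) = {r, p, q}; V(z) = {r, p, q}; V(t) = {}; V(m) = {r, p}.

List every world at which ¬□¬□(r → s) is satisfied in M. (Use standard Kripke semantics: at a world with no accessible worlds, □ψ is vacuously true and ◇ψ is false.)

u, w, t, m

Let φ = ¬□¬□(r → s). Evaluate φ at each world:
  u (successors {x}): φ is true.
  v (successors ∅): φ is false.
  w (successors {v, y}): φ is true.
  x (successors ∅): φ is false.
  y (successors ∅): φ is false.
  z (successors {u, w}): φ is false.
  t (successors {u, w, x}): φ is true.
  m (successors {v}): φ is true.
For instance, at w:
  At w: □¬□(r → s) is false, so ¬□¬□(r → s) is true.
    At w: □¬□(r → s) requires ¬□(r → s) at every successor {v, y}.
      ¬□(r → s) fails at v, so □¬□(r → s) is false at w.
Satisfying worlds: {u, w, t, m}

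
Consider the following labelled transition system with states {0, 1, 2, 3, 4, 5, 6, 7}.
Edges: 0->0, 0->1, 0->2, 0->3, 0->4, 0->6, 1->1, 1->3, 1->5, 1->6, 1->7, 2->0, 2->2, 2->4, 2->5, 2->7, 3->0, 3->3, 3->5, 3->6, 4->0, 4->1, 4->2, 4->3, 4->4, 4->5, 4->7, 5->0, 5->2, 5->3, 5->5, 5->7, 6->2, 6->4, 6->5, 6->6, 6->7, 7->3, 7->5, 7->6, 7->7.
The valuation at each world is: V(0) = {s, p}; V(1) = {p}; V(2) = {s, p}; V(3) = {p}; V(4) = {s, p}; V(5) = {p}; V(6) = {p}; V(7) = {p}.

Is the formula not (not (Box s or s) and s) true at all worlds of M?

Let φ = not (not (Box s or s) and s). Evaluate φ at each world:
  0 (successors {0, 1, 2, 3, 4, 6}): φ is true.
  1 (successors {1, 3, 5, 6, 7}): φ is true.
  2 (successors {0, 2, 4, 5, 7}): φ is true.
  3 (successors {0, 3, 5, 6}): φ is true.
  4 (successors {0, 1, 2, 3, 4, 5, 7}): φ is true.
  5 (successors {0, 2, 3, 5, 7}): φ is true.
  6 (successors {2, 4, 5, 6, 7}): φ is true.
  7 (successors {3, 5, 6, 7}): φ is true.
For instance, at 2:
  At 2: not (Box s or s) and s is false, so not (not (Box s or s) and s) is true.
    At 2: not (Box s or s) is false, s is true, so not (Box s or s) and s is false.
      At 2: Box s or s is true, so not (Box s or s) is false.

Yes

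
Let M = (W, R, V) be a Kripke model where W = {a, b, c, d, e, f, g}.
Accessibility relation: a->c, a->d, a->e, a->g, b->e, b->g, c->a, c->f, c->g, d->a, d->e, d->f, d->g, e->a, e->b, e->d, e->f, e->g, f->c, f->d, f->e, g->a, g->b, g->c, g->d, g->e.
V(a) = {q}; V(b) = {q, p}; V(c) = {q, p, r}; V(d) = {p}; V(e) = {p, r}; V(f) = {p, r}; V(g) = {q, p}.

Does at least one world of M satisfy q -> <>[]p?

Let φ = q -> <>[]p. Evaluate φ at each world:
  a (successors {c, d, e, g}): φ is false.
  b (successors {e, g}): φ is false.
  c (successors {a, f, g}): φ is true.
  d (successors {a, e, f, g}): φ is true.
  e (successors {a, b, d, f, g}): φ is true.
  f (successors {c, d, e}): φ is true.
  g (successors {a, b, c, d, e}): φ is true.
Detail at c (witness):
  At c: q is true, <>[]p is true, so q -> <>[]p is true.
    At c: <>[]p requires []p at some successor in {a, f, g}.
      []p holds at a, so <>[]p is true at c.

Yes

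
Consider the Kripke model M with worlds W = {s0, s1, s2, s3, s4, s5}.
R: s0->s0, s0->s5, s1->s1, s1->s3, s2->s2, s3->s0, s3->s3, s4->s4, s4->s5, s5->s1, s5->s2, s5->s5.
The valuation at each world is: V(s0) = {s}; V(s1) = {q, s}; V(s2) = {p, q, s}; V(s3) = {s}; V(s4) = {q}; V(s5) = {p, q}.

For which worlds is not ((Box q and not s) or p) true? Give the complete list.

s0, s1, s3

Let φ = not ((Box q and not s) or p). Evaluate φ at each world:
  s0 (successors {s0, s5}): φ is true.
  s1 (successors {s1, s3}): φ is true.
  s2 (successors {s2}): φ is false.
  s3 (successors {s0, s3}): φ is true.
  s4 (successors {s4, s5}): φ is false.
  s5 (successors {s1, s2, s5}): φ is false.
For instance, at s0:
  At s0: (Box q and not s) or p is false, so not ((Box q and not s) or p) is true.
    At s0: Box q and not s is false, p is false, so (Box q and not s) or p is false.
      At s0: Box q is false, not s is false, so Box q and not s is false.
Satisfying worlds: {s0, s1, s3}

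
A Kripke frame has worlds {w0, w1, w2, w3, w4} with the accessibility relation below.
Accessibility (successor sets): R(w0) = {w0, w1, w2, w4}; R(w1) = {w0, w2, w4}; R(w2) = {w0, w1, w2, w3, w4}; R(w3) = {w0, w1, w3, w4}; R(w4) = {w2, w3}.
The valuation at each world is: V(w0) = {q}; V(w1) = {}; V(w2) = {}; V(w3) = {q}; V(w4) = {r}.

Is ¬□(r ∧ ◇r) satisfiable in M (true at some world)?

Yes

Let φ = ¬□(r ∧ ◇r). Evaluate φ at each world:
  w0 (successors {w0, w1, w2, w4}): φ is true.
  w1 (successors {w0, w2, w4}): φ is true.
  w2 (successors {w0, w1, w2, w3, w4}): φ is true.
  w3 (successors {w0, w1, w3, w4}): φ is true.
  w4 (successors {w2, w3}): φ is true.
Detail at w0 (witness):
  At w0: □(r ∧ ◇r) is false, so ¬□(r ∧ ◇r) is true.
    At w0: □(r ∧ ◇r) requires r ∧ ◇r at every successor {w0, w1, w2, w4}.
      r ∧ ◇r fails at w0, so □(r ∧ ◇r) is false at w0.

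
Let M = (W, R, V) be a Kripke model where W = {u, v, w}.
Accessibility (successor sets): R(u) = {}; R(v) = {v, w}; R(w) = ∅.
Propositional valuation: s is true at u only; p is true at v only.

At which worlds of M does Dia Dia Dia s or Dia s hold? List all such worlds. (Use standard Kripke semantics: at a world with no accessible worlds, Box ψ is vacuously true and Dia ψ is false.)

none

Let φ = Dia Dia Dia s or Dia s. Evaluate φ at each world:
  u (successors ∅): φ is false.
  v (successors {v, w}): φ is false.
  w (successors ∅): φ is false.
For instance, at v:
  At v: Dia Dia Dia s is false, Dia s is false, so Dia Dia Dia s or Dia s is false.
    At v: Dia Dia Dia s requires Dia Dia s at some successor in {v, w}.
      At v: Dia Dia s is false.
      At w: Dia Dia s is false.
    So Dia Dia Dia s is false at v.
    At v: Dia s requires s at some successor in {v, w}.
      At v: s is false.
      At w: s is false.
    So Dia s is false at v.
Satisfying worlds: none.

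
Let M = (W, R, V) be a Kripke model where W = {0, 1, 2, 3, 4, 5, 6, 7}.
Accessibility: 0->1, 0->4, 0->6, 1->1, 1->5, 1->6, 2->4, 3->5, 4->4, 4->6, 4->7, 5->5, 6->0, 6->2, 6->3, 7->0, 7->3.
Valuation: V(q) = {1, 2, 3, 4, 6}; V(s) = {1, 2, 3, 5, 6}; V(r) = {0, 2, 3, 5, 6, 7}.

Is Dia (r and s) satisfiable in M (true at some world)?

Yes

Let φ = Dia (r and s). Evaluate φ at each world:
  0 (successors {1, 4, 6}): φ is true.
  1 (successors {1, 5, 6}): φ is true.
  2 (successors {4}): φ is false.
  3 (successors {5}): φ is true.
  4 (successors {4, 6, 7}): φ is true.
  5 (successors {5}): φ is true.
  6 (successors {0, 2, 3}): φ is true.
  7 (successors {0, 3}): φ is true.
Detail at 0 (witness):
  At 0: Dia (r and s) requires r and s at some successor in {1, 4, 6}.
    r and s holds at 6, so Dia (r and s) is true at 0.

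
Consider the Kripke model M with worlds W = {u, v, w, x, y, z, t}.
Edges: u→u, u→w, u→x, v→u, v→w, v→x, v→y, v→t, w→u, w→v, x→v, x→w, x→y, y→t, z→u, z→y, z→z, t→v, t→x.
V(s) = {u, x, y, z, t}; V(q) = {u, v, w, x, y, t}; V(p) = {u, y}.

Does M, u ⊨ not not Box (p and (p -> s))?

At u: not Box (p and (p -> s)) is true, so not not Box (p and (p -> s)) is false.
  At u: Box (p and (p -> s)) is false, so not Box (p and (p -> s)) is true.
    At u: Box (p and (p -> s)) requires p and (p -> s) at every successor {u, w, x}.
      p and (p -> s) fails at w, so Box (p and (p -> s)) is false at u.

No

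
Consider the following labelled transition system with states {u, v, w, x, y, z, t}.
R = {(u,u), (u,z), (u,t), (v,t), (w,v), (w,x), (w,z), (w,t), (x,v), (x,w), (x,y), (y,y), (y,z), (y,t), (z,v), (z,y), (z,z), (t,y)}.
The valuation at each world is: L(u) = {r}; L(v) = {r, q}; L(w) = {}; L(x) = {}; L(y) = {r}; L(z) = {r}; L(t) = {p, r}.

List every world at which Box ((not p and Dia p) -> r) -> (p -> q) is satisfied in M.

u, v, w, x, y, z

Let φ = Box ((not p and Dia p) -> r) -> (p -> q). Evaluate φ at each world:
  u (successors {u, z, t}): φ is true.
  v (successors {t}): φ is true.
  w (successors {v, x, z, t}): φ is true.
  x (successors {v, w, y}): φ is true.
  y (successors {y, z, t}): φ is true.
  z (successors {v, y, z}): φ is true.
  t (successors {y}): φ is false.
For instance, at w:
  At w: Box ((not p and Dia p) -> r) is true, p -> q is true, so Box ((not p and Dia p) -> r) -> (p -> q) is true.
    At w: Box ((not p and Dia p) -> r) requires (not p and Dia p) -> r at every successor {v, x, z, t}.
      At v: (not p and Dia p) -> r is true.
      At x: (not p and Dia p) -> r is true.
      At z: (not p and Dia p) -> r is true.
      At t: (not p and Dia p) -> r is true.
    So Box ((not p and Dia p) -> r) is true at w.
Satisfying worlds: {u, v, w, x, y, z}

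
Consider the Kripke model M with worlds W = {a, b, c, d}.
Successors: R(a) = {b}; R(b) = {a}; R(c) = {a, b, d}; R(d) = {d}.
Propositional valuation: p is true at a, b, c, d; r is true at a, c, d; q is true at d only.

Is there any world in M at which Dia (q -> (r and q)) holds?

Recall that Dia ψ holds at a world iff ψ holds at some accessible world.
Let φ = Dia (q -> (r and q)). Evaluate φ at each world:
  a (successors {b}): φ is true.
  b (successors {a}): φ is true.
  c (successors {a, b, d}): φ is true.
  d (successors {d}): φ is true.
Detail at a (witness):
  At a: Dia (q -> (r and q)) requires q -> (r and q) at some successor in {b}.
    q -> (r and q) holds at b, so Dia (q -> (r and q)) is true at a.

Yes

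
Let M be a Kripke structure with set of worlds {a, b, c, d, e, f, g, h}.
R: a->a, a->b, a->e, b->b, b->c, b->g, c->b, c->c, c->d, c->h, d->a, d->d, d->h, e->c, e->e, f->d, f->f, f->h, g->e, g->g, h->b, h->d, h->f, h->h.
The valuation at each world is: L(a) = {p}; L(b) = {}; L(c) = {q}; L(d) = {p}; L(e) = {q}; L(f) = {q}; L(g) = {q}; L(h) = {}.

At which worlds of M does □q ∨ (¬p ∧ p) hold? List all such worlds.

Let φ = □q ∨ (¬p ∧ p). Evaluate φ at each world:
  a (successors {a, b, e}): φ is false.
  b (successors {b, c, g}): φ is false.
  c (successors {b, c, d, h}): φ is false.
  d (successors {a, d, h}): φ is false.
  e (successors {c, e}): φ is true.
  f (successors {d, f, h}): φ is false.
  g (successors {e, g}): φ is true.
  h (successors {b, d, f, h}): φ is false.
For instance, at b:
  At b: □q is false, ¬p ∧ p is false, so □q ∨ (¬p ∧ p) is false.
    At b: □q requires q at every successor {b, c, g}.
      q fails at b, so □q is false at b.
Satisfying worlds: {e, g}

e, g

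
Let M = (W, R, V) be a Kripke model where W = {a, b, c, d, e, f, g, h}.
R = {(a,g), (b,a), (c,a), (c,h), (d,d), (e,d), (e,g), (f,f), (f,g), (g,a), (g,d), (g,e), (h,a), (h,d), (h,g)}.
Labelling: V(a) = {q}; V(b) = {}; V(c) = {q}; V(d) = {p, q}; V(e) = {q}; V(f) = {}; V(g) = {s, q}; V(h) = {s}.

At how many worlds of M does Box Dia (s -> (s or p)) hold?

Recall that Box ψ holds at a world iff ψ holds at every accessible world, and Dia ψ holds iff ψ holds at some accessible world.
Let φ = Box Dia (s -> (s or p)). Evaluate φ at each world:
  a (successors {g}): φ is true.
  b (successors {a}): φ is true.
  c (successors {a, h}): φ is true.
  d (successors {d}): φ is true.
  e (successors {d, g}): φ is true.
  f (successors {f, g}): φ is true.
  g (successors {a, d, e}): φ is true.
  h (successors {a, d, g}): φ is true.
For instance, at f:
  At f: Box Dia (s -> (s or p)) requires Dia (s -> (s or p)) at every successor {f, g}.
      At f: Dia (s -> (s or p)) requires s -> (s or p) at some successor in {f, g}.
        s -> (s or p) holds at f, so Dia (s -> (s or p)) is true at f.
      At g: Dia (s -> (s or p)) requires s -> (s or p) at some successor in {a, d, e}.
        s -> (s or p) holds at a, so Dia (s -> (s or p)) is true at g.
  So Box Dia (s -> (s or p)) is true at f.
Satisfying worlds: {a, b, c, d, e, f, g, h}

8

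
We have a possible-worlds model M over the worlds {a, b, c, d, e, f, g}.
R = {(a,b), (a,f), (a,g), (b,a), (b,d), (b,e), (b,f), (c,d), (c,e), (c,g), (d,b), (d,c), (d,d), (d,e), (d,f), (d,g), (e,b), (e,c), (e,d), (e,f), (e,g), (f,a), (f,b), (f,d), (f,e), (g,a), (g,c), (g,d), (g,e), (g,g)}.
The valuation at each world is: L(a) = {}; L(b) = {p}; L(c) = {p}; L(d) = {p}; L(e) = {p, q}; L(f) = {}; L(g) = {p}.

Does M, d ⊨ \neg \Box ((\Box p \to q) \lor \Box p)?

No

At d: \Box ((\Box p \to q) \lor \Box p) is true, so \neg \Box ((\Box p \to q) \lor \Box p) is false.
  At d: \Box ((\Box p \to q) \lor \Box p) requires (\Box p \to q) \lor \Box p at every successor {b, c, d, e, f, g}.
    At b: (\Box p \to q) \lor \Box p is true.
    At c: (\Box p \to q) \lor \Box p is true.
    At d: (\Box p \to q) \lor \Box p is true.
    At e: (\Box p \to q) \lor \Box p is true.
    At f: (\Box p \to q) \lor \Box p is true.
    At g: (\Box p \to q) \lor \Box p is true.
  So \Box ((\Box p \to q) \lor \Box p) is true at d.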